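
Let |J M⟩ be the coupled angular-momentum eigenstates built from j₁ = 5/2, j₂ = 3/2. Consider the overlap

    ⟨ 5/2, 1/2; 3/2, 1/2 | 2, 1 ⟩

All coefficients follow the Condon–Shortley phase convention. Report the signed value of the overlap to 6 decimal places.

√[5·2!3!1!/7! · 3!2!2!1!3!1!] = √(12/7)
  +(−1)^1/∏(1,1,1,1,2,0)! = -1/2  (running -1/2)
  +(−1)^2/∏(2,0,0,0,3,1)! = 1/12  (running -5/12)
⟨..|..⟩ = √(12/7)·(-5/12) = -0.545545

-0.545545  (= −√(25/84))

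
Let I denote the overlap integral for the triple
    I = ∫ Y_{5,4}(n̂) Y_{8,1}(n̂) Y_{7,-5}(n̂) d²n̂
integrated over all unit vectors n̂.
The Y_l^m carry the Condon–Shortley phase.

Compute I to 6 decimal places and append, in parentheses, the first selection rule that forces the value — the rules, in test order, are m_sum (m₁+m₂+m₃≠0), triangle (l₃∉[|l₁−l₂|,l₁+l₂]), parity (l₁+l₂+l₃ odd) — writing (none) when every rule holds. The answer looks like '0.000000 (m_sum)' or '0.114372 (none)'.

-0.135147 (none)

m-sum 0 ✓  L=20 even ✓  3≤7≤13 ✓
Π(2lᵢ+1) = 11×17×15 = 2805
triangle coeff Δ(5,8,7) = 1/814773960
Σ_t [1,5]: t=1:−1/87091200 t=2:+1/4976640 t=3:−1/2073600 t=4:+1/4976640 t=5:−1/87091200 = -1/9676800
(3j)²=360/46189 [(5 8 7; 0 0 0)], sign=+1
Σ_t [0,1]: t=0:+1/1567641600 t=1:−1/232243200 = -23/6270566400
(3j)²=529/50388 [(5 8 7; 4 1 -5)], sign=-1
⇒ 4πI² = 238050/1037153
I = (-1)√(238050/1037153/(4π)) = -0.13514742
No selection rule forces the value: the integral is nonzero (none).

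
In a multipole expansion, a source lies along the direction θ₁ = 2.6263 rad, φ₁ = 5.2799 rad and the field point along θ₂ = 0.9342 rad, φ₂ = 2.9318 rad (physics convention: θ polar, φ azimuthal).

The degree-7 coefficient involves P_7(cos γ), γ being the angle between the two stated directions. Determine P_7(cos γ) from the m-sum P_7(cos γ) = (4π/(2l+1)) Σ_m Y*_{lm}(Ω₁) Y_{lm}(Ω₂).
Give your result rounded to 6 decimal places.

Addition theorem: P_7(cos γ) = (4π/15) Σ_m Y*_{lm}(Ω₁) Y_{lm}(Ω₂), m = −7…7:
  m=-7: Y*=(0.002606, -0.002379)  Y=(-0.011096, -0.108141)  product (-0.000286, -0.000255)
  m=-6: Y*=(-0.022510, -0.006072)  Y=(0.092314, 0.286177)  product (-0.000340, -0.007002)
  m=-5: Y*=(0.028230, 0.089971)  Y=(-0.221011, -0.384368)  product (0.028343, -0.030735)
  m=-4: Y*=(0.165862, -0.197219)  Y=(0.194243, 0.216343)  product (0.074884, -0.002425)
  m=-3: Y*=(-0.459469, -0.060882)  Y=(0.114649, 0.083483)  product (-0.047595, -0.045338)
  m=-2: Y*=(0.191091, 0.410393)  Y=(-0.330335, -0.147354)  product (-0.002651, -0.163725)
  m=-1: Y*=(-0.005843, 0.009166)  Y=(0.008886, 0.001892)  product (-0.000069, 0.000070)
  m=+0: Y*=(0.449674, -0.000000)  Y=(0.353397, 0.000000)  product (0.158914, 0.000000)
  m=+1: Y*=(0.005843, 0.009166)  Y=(-0.008886, 0.001892)  product (-0.000069, -0.000070)
  m=+2: Y*=(0.191091, -0.410393)  Y=(-0.330335, 0.147354)  product (-0.002651, 0.163725)
  m=+3: Y*=(0.459469, -0.060882)  Y=(-0.114649, 0.083483)  product (-0.047595, 0.045338)
  m=+4: Y*=(0.165862, 0.197219)  Y=(0.194243, -0.216343)  product (0.074884, 0.002425)
  m=+5: Y*=(-0.028230, 0.089971)  Y=(0.221011, -0.384368)  product (0.028343, 0.030735)
  m=+6: Y*=(-0.022510, 0.006072)  Y=(0.092314, -0.286177)  product (-0.000340, 0.007002)
  m=+7: Y*=(-0.002606, -0.002379)  Y=(0.011096, -0.108141)  product (-0.000286, 0.000255)
Accumulated sum (0.263484, -0.000000); after 4π/(2l+1) scaling, (0.220736, -0.000000) ⇒ P_7 = 0.220736

0.220736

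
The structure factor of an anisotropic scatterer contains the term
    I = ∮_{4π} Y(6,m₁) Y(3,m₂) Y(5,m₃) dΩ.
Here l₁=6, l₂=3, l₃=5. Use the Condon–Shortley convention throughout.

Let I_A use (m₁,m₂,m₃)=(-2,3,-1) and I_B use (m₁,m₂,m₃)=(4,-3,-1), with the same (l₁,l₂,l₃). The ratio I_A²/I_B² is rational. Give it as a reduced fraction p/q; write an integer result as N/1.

5/6

Shared (l₁,l₂,l₃)=(6,3,5): N and (l;000)² cancel in I_A²/I_B².
A: Δ = 4!·8!·2!/15! = 1/675675; Racah Σ t=4..4: t=4:+1/27648 = 1/27648; ⇒ 3j(6 3 5; -2 3 -1)² = 10/429, sgn +1
B: Δ = 4!·8!·2!/15! = 1/675675; Racah Σ t=0..0: t=0:+1/69120 = 1/69120; ⇒ 3j(6 3 5; 4 -3 -1)² = 4/143, sgn +1
I_A²/I_B² = (10/429)/(4/143) = 5/6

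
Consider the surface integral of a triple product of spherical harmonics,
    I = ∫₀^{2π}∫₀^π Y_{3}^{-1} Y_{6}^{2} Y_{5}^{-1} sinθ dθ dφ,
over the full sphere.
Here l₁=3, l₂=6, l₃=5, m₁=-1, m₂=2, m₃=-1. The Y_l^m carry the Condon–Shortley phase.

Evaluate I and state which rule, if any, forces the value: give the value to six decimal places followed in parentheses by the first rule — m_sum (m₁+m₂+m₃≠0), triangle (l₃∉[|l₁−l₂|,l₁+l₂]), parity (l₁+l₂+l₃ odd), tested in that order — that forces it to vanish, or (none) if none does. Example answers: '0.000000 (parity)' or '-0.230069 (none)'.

Checks pass: Σm=0; 14 even; l₃=5∈[3,9].
(2·3+1)(2·6+1)(2·5+1) = 1001
Δ: 4! 2! 8! / 15! → 1/675675
sum: t=1:−1/8640 t=2:+1/2304 t=3:−1/8640 = 7/34560
3j²(3 6 5; 0 0 0) = Δ·Π!·Σ² = 7/429  (sign -1)
sum: t=2:+1/11520 t=3:−1/4320 t=4:+1/27648 = -1/9216
3j²(3 6 5; -1 2 -1) = Δ·Π!·Σ² = 2/143  (sign -1)
combine: 4πI² = 1001·7/429·2/143 = 98/429
take √, sign +1: I = 0.13482780
No selection rule forces the value: the integral is nonzero (none).

0.134828 (none)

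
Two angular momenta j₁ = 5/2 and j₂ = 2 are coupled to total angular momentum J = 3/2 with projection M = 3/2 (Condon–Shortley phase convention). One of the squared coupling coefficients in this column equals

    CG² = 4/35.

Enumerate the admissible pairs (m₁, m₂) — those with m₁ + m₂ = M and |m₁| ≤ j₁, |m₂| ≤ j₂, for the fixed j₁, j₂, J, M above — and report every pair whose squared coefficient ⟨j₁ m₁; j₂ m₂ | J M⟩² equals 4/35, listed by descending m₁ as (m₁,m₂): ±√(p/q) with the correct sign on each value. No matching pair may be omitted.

Admissible pairs with m₁+m₂ = M = 3/2: (-1/2,2), (1/2,1), (3/2,0), (5/2,-1)
  (m₁,m₂)=(5/2,-1): CG² = 2/7, CG = +√(2/7)
  (m₁,m₂)=(3/2,0): CG² = 12/35, CG = −√(12/35)
  (m₁,m₂)=(1/2,1): CG² = 9/35, CG = +√(9/35)
  (m₁,m₂)=(-1/2,2): CG² = 4/35, CG = −√(4/35)   ← matches the target
Pairs with CG² = 4/35: (-1/2,2): −√(4/35)

(-1/2,2): −√(4/35)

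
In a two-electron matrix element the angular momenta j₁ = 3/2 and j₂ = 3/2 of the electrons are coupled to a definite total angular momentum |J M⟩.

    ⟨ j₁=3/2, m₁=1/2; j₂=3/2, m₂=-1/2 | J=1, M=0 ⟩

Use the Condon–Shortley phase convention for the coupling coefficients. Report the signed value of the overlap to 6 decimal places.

j₁+j₂−J=2  J+j₁−j₂=1  J−j₁+j₂=1  j₁+j₂+J+1=5
(j₁±m₁, j₂±m₂, J±M) = (2,1,1,2,1,1)
P² = 1/5
sum k=0..1:
  [0] +1/2 = 1/2
  [1] −1/1 = -1
S = -1/2
C² = P²·S² = 1/20 ; C = -0.223607

-0.223607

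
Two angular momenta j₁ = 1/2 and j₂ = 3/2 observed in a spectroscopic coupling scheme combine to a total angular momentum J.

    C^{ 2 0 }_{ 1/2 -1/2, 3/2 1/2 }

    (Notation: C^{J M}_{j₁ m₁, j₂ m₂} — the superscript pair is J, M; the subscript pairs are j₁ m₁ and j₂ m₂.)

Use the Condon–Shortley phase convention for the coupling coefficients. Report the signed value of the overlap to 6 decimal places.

+0.707107  (= +√(1/2))

√[5·0!1!3!/5! · 0!1!2!1!2!2!] = √(2)
  +(−1)^0/∏(0,0,1,2,0,1)! = 1/2  (running 1/2)
⟨..|..⟩ = √(2)·(1/2) = +0.707107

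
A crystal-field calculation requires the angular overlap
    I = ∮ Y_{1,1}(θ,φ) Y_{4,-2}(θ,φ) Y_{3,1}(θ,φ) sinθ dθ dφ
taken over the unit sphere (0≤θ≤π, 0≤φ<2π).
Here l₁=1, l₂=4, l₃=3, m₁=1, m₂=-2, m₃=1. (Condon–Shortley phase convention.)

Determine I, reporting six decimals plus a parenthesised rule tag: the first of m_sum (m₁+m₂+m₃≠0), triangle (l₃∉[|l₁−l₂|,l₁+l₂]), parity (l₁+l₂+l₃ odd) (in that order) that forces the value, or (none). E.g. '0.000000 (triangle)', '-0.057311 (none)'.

0.238414 (none)

Checks pass: Σm=0; 8 even; l₃=3∈[3,5].
(2·1+1)(2·4+1)(2·3+1) = 189
Δ: 2! 0! 6! / 9! → 1/252
sum: t=1:−1/36 = -1/36
3j²(1 4 3; 0 0 0) = Δ·Π!·Σ² = 4/63  (sign +1)
sum: t=0:+1/96 = 1/96
3j²(1 4 3; 1 -2 1) = Δ·Π!·Σ² = 5/84  (sign +1)
combine: 4πI² = 189·4/63·5/84 = 5/7
take √, sign +1: I = 0.23841361
No selection rule forces the value: the integral is nonzero (none).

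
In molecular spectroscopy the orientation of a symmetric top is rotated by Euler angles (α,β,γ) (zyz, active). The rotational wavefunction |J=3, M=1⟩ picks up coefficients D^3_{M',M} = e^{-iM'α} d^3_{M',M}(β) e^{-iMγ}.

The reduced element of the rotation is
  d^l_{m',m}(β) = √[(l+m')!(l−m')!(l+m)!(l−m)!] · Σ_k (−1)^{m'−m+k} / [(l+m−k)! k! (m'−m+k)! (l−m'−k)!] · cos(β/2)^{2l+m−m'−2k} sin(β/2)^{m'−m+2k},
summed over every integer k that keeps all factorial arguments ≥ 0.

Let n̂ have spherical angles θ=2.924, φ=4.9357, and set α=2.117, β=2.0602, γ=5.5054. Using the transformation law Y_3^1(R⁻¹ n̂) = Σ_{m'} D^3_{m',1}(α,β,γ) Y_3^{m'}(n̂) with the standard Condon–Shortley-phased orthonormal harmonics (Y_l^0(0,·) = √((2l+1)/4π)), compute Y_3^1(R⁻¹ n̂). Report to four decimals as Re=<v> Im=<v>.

Need the full column D^3_{m',1} for m'=−3..3 at α=2.1170, β=2.0602, γ=5.5054.
cos(β/2)=0.514733, sin(β/2)=0.857350
d^3_{-3,1}: single k=4 term ⇒ +0.554426;  D = +0.367741+0.414915i
d^3_{-2,1}: k∈[3..4] ⇒ +0.543565 -0.754005 = -0.210440;  D = -0.062068+0.201078i
d^3_{-1,1}: k∈[2..4] ⇒ +0.309597 -1.145217 +0.397146 = -0.438474;  D = +0.425187-0.107123i
d^3_{0,1}: k∈[1..3] ⇒ +0.107315 -0.893168 +0.825971 = +0.040117;  D = +0.028582+0.028150i
d^3_{1,1}: k∈[0..2] ⇒ +0.018599 -0.412796 +0.858913 = +0.464716;  D = +0.106660-0.452310i
d^3_{2,1}: k∈[0..1] ⇒ -0.097965 +0.543565 = +0.445600;  D = -0.423727+0.137894i
d^3_{3,1}: single k=0 term ⇒ +0.199844;  D = +0.151558+0.130261i
Y_3^{m'}(θ=2.924,φ=4.9357) and Σ D·Y over m':
  (+0.3677+0.4149i)·(-0.0026-0.0033i)  (-0.0621+0.2011i)·(+0.0419-0.0201i)  (+0.4252-0.1071i)·(+0.0582+0.2563i)  (+0.0286+0.0282i)·(-0.6438+0.0000i)  (+0.1067-0.4523i)·(-0.0582+0.2563i)  (-0.4237+0.1379i)·(+0.0419+0.0201i)  (+0.1516+0.1303i)·(+0.0026-0.0033i)
Y_3^1(R⁻¹ n̂) = +0.125637+0.142776i

Re=0.1256 Im=0.1428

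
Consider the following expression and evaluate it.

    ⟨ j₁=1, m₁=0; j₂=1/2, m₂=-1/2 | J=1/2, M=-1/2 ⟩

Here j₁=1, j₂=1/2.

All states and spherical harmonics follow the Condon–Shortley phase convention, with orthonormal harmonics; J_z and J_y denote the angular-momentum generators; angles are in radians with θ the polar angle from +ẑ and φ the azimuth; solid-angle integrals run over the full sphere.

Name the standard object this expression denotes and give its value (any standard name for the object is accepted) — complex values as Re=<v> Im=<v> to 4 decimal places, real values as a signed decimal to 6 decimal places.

This is a Clebsch–Gordan (vector-coupling) coefficient.
triangle: 1!·1!·0!/3! = 1/6
(j±m)!: 1!·1!·0!·1!·0!·1! = 1
prefactor² = (2J+1)·Δ·N² = 1/3
  k=0: +1/(0!·1!·1!·0!·0!·0!) = 1
Σ = 1  ⇒  CG² = 1/3·1² = 1/3
CG = +√(1/3) = +0.577350

Clebsch–Gordan coefficient, +√(1/3) ≈ +0.577350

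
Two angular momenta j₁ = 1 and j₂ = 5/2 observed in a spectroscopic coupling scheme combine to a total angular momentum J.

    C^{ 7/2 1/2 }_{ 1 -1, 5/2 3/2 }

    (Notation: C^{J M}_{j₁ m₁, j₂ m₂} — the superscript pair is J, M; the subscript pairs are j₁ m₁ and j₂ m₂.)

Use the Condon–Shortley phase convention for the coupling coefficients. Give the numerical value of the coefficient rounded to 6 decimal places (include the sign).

triangle: 0!·2!·5!/8! = 240/40320
(j±m)!: 0!·2!·4!·1!·4!·3! = 6912
prefactor² = (2J+1)·Δ·N² = 2304/7
  k=0: +1/(0!·0!·2!·4!·0!·1!) = 1/48
Σ = 1/48  ⇒  CG² = 2304/7·(1/48)² = 1/7
CG = +√(1/7) = +0.377964

+0.377964  (= +√(1/7))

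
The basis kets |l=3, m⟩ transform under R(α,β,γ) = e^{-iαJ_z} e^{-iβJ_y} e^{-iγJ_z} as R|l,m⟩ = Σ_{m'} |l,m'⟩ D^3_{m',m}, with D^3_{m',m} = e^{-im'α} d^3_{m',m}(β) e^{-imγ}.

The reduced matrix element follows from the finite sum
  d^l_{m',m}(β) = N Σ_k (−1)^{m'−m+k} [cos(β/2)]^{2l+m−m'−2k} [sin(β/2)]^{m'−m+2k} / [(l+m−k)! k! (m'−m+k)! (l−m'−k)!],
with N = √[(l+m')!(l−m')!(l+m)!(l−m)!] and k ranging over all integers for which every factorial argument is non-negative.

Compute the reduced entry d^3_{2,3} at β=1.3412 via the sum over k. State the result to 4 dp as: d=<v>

d^3_{2,3}(β=1.3412) via the finite sum:
c=cos(1.341200/2)=0.783449, s=sin(1.341200/2)=0.621456; N=√[120·1·720·1]=293.938769
k: max(0,(3)−(2))=1 … min(3+(3),3−(2))=1
  k=1: (−1)^0·293.9388/(120)·0.7834^5·0.6215^1 = +0.449303
d^3_{2,3}(1.3412) = +0.449303

d=0.4493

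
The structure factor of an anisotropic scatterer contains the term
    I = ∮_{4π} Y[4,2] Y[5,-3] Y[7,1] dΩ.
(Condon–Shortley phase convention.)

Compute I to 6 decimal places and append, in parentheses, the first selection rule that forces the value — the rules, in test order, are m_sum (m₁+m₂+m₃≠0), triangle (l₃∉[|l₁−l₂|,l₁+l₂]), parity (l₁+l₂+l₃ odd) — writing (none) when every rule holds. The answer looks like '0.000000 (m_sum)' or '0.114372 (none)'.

Checks pass: Σm=0; 16 even; l₃=7∈[1,9].
(2·4+1)(2·5+1)(2·7+1) = 1485
Δ: 2! 6! 8! / 17! → 1/6126120
sum: t=0:+1/69120 t=1:−1/20736 t=2:+1/69120 = -1/51840
3j²(4 5 7; 0 0 0) = Δ·Π!·Σ² = 280/21879  (sign +1)
sum: t=0:+1/138240 t=1:−1/604800 t=2:+1/58060800 = 13/2322432
3j²(4 5 7; 2 -3 1) = Δ·Π!·Σ² = 1625/94248  (sign +1)
combine: 4πI² = 1485·280/21879·1625/94248 = 3125/9537
take √, sign +1: I = 0.16147831
No selection rule forces the value: the integral is nonzero (none).

0.161478 (none)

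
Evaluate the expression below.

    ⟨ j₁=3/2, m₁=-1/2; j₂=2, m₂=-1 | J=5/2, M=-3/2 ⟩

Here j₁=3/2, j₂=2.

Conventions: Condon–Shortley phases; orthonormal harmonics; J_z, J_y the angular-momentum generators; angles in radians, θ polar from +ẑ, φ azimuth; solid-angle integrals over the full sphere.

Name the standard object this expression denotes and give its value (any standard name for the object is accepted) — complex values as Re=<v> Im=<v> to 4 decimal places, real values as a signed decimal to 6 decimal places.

This is a Clebsch–Gordan (vector-coupling) coefficient.
j₁+j₂−J=1  J+j₁−j₂=2  J−j₁+j₂=3  j₁+j₂+J+1=7
(j₁±m₁, j₂±m₂, J±M) = (1,2,1,3,1,4)
P² = 144/35
sum k=0..1:
  [0] +1/4 = 1/4
  [1] −1/6 = -1/6
S = 1/12
C² = P²·S² = 1/35 ; C = +0.169031

Clebsch–Gordan coefficient, +√(1/35) ≈ +0.169031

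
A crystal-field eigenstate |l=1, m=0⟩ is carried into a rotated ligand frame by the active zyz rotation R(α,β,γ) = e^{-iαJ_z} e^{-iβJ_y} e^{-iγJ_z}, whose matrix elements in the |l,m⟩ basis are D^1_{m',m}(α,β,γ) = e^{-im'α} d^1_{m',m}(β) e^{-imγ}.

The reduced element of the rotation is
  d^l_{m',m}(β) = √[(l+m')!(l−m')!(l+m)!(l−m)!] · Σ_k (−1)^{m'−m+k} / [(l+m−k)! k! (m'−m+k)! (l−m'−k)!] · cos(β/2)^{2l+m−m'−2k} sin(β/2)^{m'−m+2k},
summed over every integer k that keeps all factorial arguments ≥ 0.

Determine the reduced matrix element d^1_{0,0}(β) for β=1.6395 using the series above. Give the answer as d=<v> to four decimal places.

d^1_{0,0}(β=1.6395) via the finite sum:
Half-angle: c=0.682404, s=0.730975. N=√(1·1·1·1)=1.000000
k∈{0,1} keeps every argument non-negative
  k=0: (−1)^0·1.0000/(1)·0.6824^2·0.7310^0 = +0.465675
  k=1: (−1)^1·1.0000/(1)·0.6824^0·0.7310^2 = -0.534325
d^1_{0,0}(1.6395) = +0.465675 -0.534325 = -0.068650

d=-0.0686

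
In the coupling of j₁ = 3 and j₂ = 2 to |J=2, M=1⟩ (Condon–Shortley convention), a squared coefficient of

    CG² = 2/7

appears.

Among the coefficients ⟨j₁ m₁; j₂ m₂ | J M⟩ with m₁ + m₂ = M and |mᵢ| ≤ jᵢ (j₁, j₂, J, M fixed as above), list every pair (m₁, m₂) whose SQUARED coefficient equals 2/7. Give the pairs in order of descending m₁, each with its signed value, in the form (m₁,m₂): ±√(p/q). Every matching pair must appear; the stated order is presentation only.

Admissible pairs with m₁+m₂ = M = 1: (-1,2), (0,1), (1,0), (2,-1), (3,-2)
  (m₁,m₂)=(3,-2): CG² = 5/14, CG = +√(5/14)
  (m₁,m₂)=(2,-1): CG² = 0/1, CG = 0
  (m₁,m₂)=(1,0): CG² = 1/7, CG = −√(1/7)
  (m₁,m₂)=(0,1): CG² = 2/7, CG = +√(2/7)   ← matches the target
  (m₁,m₂)=(-1,2): CG² = 3/14, CG = −√(3/14)
Pairs with CG² = 2/7: (0,1): +√(2/7)

(0,1): +√(2/7)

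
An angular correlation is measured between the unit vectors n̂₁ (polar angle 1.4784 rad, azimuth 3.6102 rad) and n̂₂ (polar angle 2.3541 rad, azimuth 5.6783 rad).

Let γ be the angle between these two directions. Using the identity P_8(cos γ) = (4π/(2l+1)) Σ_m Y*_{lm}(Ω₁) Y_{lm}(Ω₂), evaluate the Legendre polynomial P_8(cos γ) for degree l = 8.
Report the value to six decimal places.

Summing Y*_{l m}(θ₁,φ₁)·Y_{l m}(θ₂,φ₂) over m ∈ [−8, 8]; prefactor 4π/(2·8+1) = 0.739198:
  m=-8: Y*=-0.40905 - 0.28423j  Y=0.00414 - 0.03249j  product -0.01093 + 0.01212j
  m=-7: Y*=0.18284 + 0.02552j  Y=0.06004 + 0.11585j  product 0.00802 + 0.02271j
  m=-6: Y*=0.30277 - 0.10369j  Y=-0.27227 - 0.14443j  product -0.09741 - 0.01550j
  m=-5: Y*=-0.14718 + 0.15111j  Y=0.45487 - 0.05354j  product -0.05886 + 0.07661j
  m=-4: Y*=-0.07789 + 0.24860j  Y=-0.26679 + 0.23497j  product -0.03763 - 0.08463j
  m=-3: Y*=-0.03634 - 0.21830j  Y=-0.01467 + 0.05896j  product 0.01340 + 0.00106j
  m=-2: Y*=-0.13809 - 0.18798j  Y=-0.13552 - 0.35892j  product -0.04875 + 0.07504j
  m=-1: Y*=0.20094 + 0.10172j  Y=0.10172 + 0.07032j  product 0.01329 + 0.02448j
  m=+0: Y*=0.22507 + 0.00000j  Y=0.34926 + 0.00000j  product 0.07861 + 0.00000j
  m=+1: Y*=-0.20094 + 0.10172j  Y=-0.10172 + 0.07032j  product 0.01329 - 0.02448j
  m=+2: Y*=-0.13809 + 0.18798j  Y=-0.13552 + 0.35892j  product -0.04875 - 0.07504j
  m=+3: Y*=0.03634 - 0.21830j  Y=0.01467 + 0.05896j  product 0.01340 - 0.00106j
  m=+4: Y*=-0.07789 - 0.24860j  Y=-0.26679 - 0.23497j  product -0.03763 + 0.08463j
  m=+5: Y*=0.14718 + 0.15111j  Y=-0.45487 - 0.05354j  product -0.05886 - 0.07661j
  m=+6: Y*=0.30277 + 0.10369j  Y=-0.27227 + 0.14443j  product -0.09741 + 0.01550j
  m=+7: Y*=-0.18284 + 0.02552j  Y=-0.06004 + 0.11585j  product 0.00802 - 0.02271j
  m=+8: Y*=-0.40905 + 0.28423j  Y=0.00414 + 0.03249j  product -0.01093 - 0.01212j
Accumulated sum -0.35914 + 0.00000j; after 4π/(2l+1) scaling, -0.26547 + 0.00000j ⇒ P_8 = -0.265473

-0.265473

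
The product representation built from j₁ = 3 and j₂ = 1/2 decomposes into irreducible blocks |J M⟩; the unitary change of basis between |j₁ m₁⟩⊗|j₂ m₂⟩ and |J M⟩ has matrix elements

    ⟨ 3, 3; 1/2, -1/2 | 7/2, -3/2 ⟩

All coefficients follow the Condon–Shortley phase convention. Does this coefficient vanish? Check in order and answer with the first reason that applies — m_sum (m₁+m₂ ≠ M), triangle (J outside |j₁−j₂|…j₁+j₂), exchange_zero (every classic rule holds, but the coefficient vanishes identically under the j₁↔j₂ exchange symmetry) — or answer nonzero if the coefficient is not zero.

m_sum

m-sum: m₁+m₂ = 3+(-1/2) = 5/2, M = -3/2  ✗ ⇒ coefficient is 0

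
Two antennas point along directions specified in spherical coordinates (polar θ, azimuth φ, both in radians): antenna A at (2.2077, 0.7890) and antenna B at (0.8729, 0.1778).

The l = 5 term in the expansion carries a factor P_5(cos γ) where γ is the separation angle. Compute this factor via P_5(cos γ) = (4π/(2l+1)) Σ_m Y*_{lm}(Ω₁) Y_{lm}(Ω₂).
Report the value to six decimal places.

Term-by-term m-sum for l=5 (normalisation 4π/11 = 1.142397):
  term(m=-5) = -0.019033+0.001633i   from Y*(Ω₁)=-0.108214-0.112184i, Y(Ω₂)=+0.077234-0.095159i
  term(m=-4) = +0.090893-0.076061i   from Y*(Ω₁)=+0.364584+0.005253i, Y(Ω₂)=+0.246249-0.212172i
  term(m=-3) = -0.043093+0.160182i   from Y*(Ω₁)=-0.280466+0.274470i, Y(Ω₂)=+0.363981-0.214929i
  term(m=-2) = -0.002073-0.005707i   from Y*(Ω₁)=+0.000286-0.039760i, Y(Ω₂)=+0.143144-0.053162i
  term(m=-1) = +0.082273+0.057649i   from Y*(Ω₁)=-0.240309-0.242046i, Y(Ω₂)=-0.289893+0.052093i
  term(m=+0) = -0.031033+0.000000i   from Y*(Ω₁)=+0.130543-0.000000i, Y(Ω₂)=-0.237721+0.000000i
  term(m=+1) = +0.082273-0.057649i   from Y*(Ω₁)=+0.240309-0.242046i, Y(Ω₂)=+0.289893+0.052093i
  term(m=+2) = -0.002073+0.005707i   from Y*(Ω₁)=+0.000286+0.039760i, Y(Ω₂)=+0.143144+0.053162i
  term(m=+3) = -0.043093-0.160182i   from Y*(Ω₁)=+0.280466+0.274470i, Y(Ω₂)=-0.363981-0.214929i
  term(m=+4) = +0.090893+0.076061i   from Y*(Ω₁)=+0.364584-0.005253i, Y(Ω₂)=+0.246249+0.212172i
  term(m=+5) = -0.019033-0.001633i   from Y*(Ω₁)=+0.108214-0.112184i, Y(Ω₂)=-0.077234-0.095159i
Σ over m = +0.186901+0.000000i; ×(4π/11) → +0.213515+0.000000i. Real part: 0.213515

0.213515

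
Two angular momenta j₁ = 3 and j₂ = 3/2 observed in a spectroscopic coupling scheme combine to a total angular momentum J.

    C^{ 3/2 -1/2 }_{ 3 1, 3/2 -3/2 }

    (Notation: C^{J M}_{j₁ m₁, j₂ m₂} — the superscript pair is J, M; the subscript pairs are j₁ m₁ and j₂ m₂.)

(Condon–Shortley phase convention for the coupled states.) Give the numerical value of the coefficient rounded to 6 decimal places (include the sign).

+0.338062

triangle: 3!×3!×0!/7! = 36/5040
(j±m)!: 4!×2!×0!×3!×1!×2! = 576
prefactor² = (2J+1)×Δ×N² = 576/35
  k=0: +1/(0!×3!×2!×0!×1!×0!) = 1/12
Σ = 1/12  ⇒  CG² = 576/35×(1/12)² = 4/35
CG = +√(4/35) = +0.338062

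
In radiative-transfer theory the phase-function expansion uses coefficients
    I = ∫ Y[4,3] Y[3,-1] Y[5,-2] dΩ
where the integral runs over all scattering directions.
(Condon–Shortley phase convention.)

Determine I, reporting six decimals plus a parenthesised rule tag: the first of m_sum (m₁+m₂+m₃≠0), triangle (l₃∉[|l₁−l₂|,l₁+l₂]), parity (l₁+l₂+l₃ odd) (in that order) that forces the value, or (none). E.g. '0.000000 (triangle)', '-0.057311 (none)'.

m-sum 0 ✓  L=12 even ✓  1≤5≤7 ✓
Π(2lᵢ+1) = 9×7×11 = 693
triangle coeff Δ(4,3,5) = 1/180180
Σ_t [0,2]: t=0:+1/576 t=1:−1/144 t=2:+1/576 = -1/288
(3j)²=20/1001 [(4 3 5; 0 0 0)], sign=+1
Σ_t [0,1]: t=0:+1/960 t=1:−1/4320 = 7/8640
(3j)²=343/12870 [(4 3 5; 3 -1 -2)], sign=-1
⇒ 4πI² = 686/1859
I = (-1)√(686/1859/(4π)) = -0.17136315
No selection rule forces the value: the integral is nonzero (none).

-0.171363 (none)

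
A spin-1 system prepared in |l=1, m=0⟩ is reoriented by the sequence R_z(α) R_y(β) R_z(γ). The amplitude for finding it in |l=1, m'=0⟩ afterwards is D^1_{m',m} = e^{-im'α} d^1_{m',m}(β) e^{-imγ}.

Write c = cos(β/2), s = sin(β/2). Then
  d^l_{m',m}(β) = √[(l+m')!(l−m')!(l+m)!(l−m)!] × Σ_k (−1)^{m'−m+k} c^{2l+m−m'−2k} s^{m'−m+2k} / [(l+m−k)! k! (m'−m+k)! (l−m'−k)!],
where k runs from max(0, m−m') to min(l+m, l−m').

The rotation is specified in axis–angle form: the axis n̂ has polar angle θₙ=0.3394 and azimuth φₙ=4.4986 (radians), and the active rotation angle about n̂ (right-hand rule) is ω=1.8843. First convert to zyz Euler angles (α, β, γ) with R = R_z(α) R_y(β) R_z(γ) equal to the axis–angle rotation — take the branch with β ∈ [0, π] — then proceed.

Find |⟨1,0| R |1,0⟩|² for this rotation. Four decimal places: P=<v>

P=0.7310

Axis–angle → zyz. n̂ = (sinθₙcosφₙ, sinθₙsinφₙ, cosθₙ) = (-0.070634, -0.325342, +0.942955), ω = 1.8843.
R = I cosω + sinω [n̂]ₓ + (1−cosω) n̂n̂ᵀ gives
  R = [-0.301866, -0.866927, -0.396630; +0.927061, -0.169903, -0.334201; +0.222340, -0.468584, +0.854982]
β = atan2(√(R₁₃²+R₂₃²), R₃₃) = 0.545280; α = atan2(R₂₃, R₁₃) mod 2π = 3.841777; γ = atan2(R₃₂, −R₃₁) mod 2π = 4.269355
Split into d^1_{0,0}(β=0.5453) × two z-phases.
With c≡cos(β/2)=0.963063 and s≡sin(β/2)=0.269275, N=[1·1·1·1]^{1/2}=1.000000
k: max(0,(0)−(0))=0 … min(1+(0),1−(0))=1
  k=0: (−1)^0·1.0000/(1)·0.9631^2·0.2693^0 = +0.927491
  k=1: (−1)^1·1.0000/(1)·0.9631^0·0.2693^2 = -0.072509
d^1_{0,0}(0.5453) = +0.927491 -0.072509 = +0.854982
|D^1_{0,0}|² = |d^1_{0,0}(β)|² = (+0.854982)² = 0.730994 (the z-rotation phases have unit modulus)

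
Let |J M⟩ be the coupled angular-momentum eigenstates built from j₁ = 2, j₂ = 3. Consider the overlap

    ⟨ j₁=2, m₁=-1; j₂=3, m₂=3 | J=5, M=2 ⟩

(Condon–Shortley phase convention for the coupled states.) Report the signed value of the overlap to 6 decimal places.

+0.182574

j₁+j₂−J=0  J+j₁−j₂=4  J−j₁+j₂=6  j₁+j₂+J+1=11
(j₁±m₁, j₂±m₂, J±M) = (1,3,6,0,7,3)
P² = 622080
sum k=0..0:
  [0] +1/4320 = 1/4320
S = 1/4320
C² = P²·S² = 1/30 ; C = +0.182574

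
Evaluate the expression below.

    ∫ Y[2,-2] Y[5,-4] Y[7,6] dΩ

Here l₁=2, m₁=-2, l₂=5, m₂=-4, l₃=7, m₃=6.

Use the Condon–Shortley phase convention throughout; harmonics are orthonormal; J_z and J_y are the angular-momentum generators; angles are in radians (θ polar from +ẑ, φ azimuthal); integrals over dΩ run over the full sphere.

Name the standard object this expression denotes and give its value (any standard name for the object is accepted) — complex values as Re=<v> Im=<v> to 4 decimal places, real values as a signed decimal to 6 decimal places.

Gaunt coefficient, +0.303018

This is a Gaunt coefficient — the integral of a triple product of spherical harmonics over the sphere.
m-sum 0 ✓  L=14 even ✓  3≤7≤7 ✓
Π(2lᵢ+1) = 5×11×15 = 825
triangle coeff Δ(2,5,7) = 1/15015
Σ_t [0,0]: t=0:+1/57600 = 1/57600
(3j)²=21/715 [(2 5 7; 0 0 0)], sign=-1
Σ_t [0,0]: t=0:+1/8709120 = 1/8709120
(3j)²=1/21 [(2 5 7; -2 -4 6)], sign=-1
⇒ 4πI² = 15/13
I = (+1)√(15/13/(4π)) = 0.30301841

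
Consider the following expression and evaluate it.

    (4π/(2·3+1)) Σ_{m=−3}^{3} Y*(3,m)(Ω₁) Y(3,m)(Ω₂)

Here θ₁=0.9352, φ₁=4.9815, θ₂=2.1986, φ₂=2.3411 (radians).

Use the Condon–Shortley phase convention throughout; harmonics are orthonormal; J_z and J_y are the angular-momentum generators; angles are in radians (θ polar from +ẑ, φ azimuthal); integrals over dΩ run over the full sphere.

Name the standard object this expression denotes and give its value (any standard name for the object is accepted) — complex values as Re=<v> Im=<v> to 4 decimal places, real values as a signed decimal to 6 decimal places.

This sum is the spherical-harmonic addition theorem: it equals the Legendre polynomial P_l(cos γ) of the angle γ between the two directions.
Addition theorem: P_3(cos γ) = (4π/7) Σ_m Y*_{lm}(Ω₁) Y_{lm}(Ω₂), m = −3…3:
  [-3]  conj(Y_{3,-3})(Ω₁) = (-0.157074, 0.150330) ; Y_{3,-3}(Ω₂) = (0.163311, -0.149152) ; Δ = (-0.003230, 0.047979)
  [-2]  conj(Y_{3,-2})(Ω₁) = (-0.337341, -0.201398) ; Y_{3,-2}(Ω₂) = (0.011868, -0.393005) ; Δ = (-0.083154, 0.130187)
  [-1]  conj(Y_{3,-1})(Ω₁) = (0.052699, -0.191076) ; Y_{3,-1}(Ω₂) = (-0.132050, -0.136098) ; Δ = (-0.032964, 0.018059)
  [+0]  conj(Y_{3,0})(Ω₁) = (-0.274233, -0.000000) ; Y_{3,0}(Ω₂) = (0.279468, 0.000000) ; Δ = (-0.076639, -0.000000)
  [+1]  conj(Y_{3,1})(Ω₁) = (-0.052699, -0.191076) ; Y_{3,1}(Ω₂) = (0.132050, -0.136098) ; Δ = (-0.032964, -0.018059)
  [+2]  conj(Y_{3,2})(Ω₁) = (-0.337341, 0.201398) ; Y_{3,2}(Ω₂) = (0.011868, 0.393005) ; Δ = (-0.083154, -0.130187)
  [+3]  conj(Y_{3,3})(Ω₁) = (0.157074, 0.150330) ; Y_{3,3}(Ω₂) = (-0.163311, -0.149152) ; Δ = (-0.003230, -0.047979)
Total Σ_m = (-0.315335, 0.000000). Multiply by 1.795196: (-0.566088, 0.000000). P_3(cos γ) = -0.566088

Legendre polynomial (addition theorem), -0.566088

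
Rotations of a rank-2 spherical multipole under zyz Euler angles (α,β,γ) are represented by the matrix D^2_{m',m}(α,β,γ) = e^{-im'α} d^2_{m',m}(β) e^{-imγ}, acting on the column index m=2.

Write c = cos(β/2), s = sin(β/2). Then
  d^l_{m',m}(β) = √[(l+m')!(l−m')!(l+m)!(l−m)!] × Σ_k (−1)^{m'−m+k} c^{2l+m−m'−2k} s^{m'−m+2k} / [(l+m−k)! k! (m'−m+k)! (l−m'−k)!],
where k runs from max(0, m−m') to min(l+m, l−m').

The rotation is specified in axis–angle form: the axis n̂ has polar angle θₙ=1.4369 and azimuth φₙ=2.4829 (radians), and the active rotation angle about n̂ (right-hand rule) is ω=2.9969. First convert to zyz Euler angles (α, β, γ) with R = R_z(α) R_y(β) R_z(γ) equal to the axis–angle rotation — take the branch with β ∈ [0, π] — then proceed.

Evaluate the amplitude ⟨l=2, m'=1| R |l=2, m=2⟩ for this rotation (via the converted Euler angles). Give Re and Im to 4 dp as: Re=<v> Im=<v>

Axis–angle → zyz. n̂ = (sinθₙcosφₙ, sinθₙsinφₙ, cosθₙ) = (-0.783715, +0.606605, +0.133497), ω = 2.9969.
R = I cosω + sinω [n̂]ₓ + (1−cosω) n̂n̂ᵀ gives
  R = [+0.232450, -0.965091, -0.120688; -0.926594, -0.257456, +0.274116; -0.295619, +0.048111, -0.954094]
β = atan2(√(R₁₃²+R₂₃²), R₃₃) = 2.837416; α = atan2(R₂₃, R₁₃) mod 2π = 1.985539; γ = atan2(R₃₂, −R₃₁) mod 2π = 0.161331
First d^2_{1,2}(β=2.8374), then the phase factors e^{-i(1)α} and e^{-i(2)γ}:
With c≡cos(β/2)=0.151503 and s≡sin(β/2)=0.988457, N=[6·1·24·1]^{1/2}=12.000000
The bounds max(0,m−m')=1 and min(l+m,l−m')=1 give 1 term
  k=1: (−1)^0·12.0000/(6)·0.1515^3·0.9885^1 = +0.006875
d^2_{1,2}(2.8374) = +0.006875
D = (-0.402954-0.915220i)·(+0.006875)·(+0.948395-0.317093i) = -0.004622-0.005089i

Re=-0.0046 Im=-0.0051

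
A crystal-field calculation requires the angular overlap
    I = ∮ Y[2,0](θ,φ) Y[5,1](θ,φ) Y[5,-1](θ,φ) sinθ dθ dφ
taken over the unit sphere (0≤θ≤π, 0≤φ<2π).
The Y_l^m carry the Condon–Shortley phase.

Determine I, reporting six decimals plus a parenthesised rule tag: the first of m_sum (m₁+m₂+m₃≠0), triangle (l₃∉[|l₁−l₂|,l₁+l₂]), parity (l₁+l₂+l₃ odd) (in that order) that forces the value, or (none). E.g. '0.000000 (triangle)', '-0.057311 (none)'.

-0.145565 (none)

Rules hold: Σm=0, L=12 even, 3≤5≤7.
N = 5·11·11 = 605
Δ = 2!·2!·8!/13! = 1/38610
Racah Σ t=0..2: t=0:+1/2880 t=1:−1/576 t=2:+1/2880 = -1/960
⇒ 3j(2 5 5; 0 0 0)² = 10/429, sgn +1
Racah Σ t=0..2: t=0:+1/5760 t=1:−1/720 t=2:+1/2304 = -1/1280
⇒ 3j(2 5 5; 0 1 -1)² = 27/1430, sgn -1
4πI² = N·(3j₀)²·(3jₘ)² = 45/169
I = -1·√(0.266272/4π) = -0.14556534
No selection rule forces the value: the integral is nonzero (none).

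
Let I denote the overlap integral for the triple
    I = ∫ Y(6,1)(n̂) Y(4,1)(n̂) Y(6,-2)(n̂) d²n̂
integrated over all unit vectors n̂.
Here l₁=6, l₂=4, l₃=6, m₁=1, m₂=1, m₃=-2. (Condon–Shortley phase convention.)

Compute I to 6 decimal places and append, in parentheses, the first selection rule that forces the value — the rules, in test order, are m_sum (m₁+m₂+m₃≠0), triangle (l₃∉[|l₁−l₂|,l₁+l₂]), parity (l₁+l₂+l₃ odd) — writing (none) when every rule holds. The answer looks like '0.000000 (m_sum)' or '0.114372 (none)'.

0.113069 (none)

Checks pass: Σm=0; 16 even; l₃=6∈[2,10].
(2·6+1)(2·4+1)(2·6+1) = 1521
Δ: 4! 8! 4! / 17! → 1/15315300
sum: t=0:+1/829440 t=1:−1/25920 t=2:+1/9216 t=3:−1/25920 t=4:+1/829440 = 7/207360
3j²(6 4 6; 0 0 0) = Δ·Π!·Σ² = 28/2431  (sign +1)
sum: t=1:−1/82944 t=2:+1/17280 t=3:−1/34560 t=4:+1/725760 = 53/2903040
3j²(6 4 6; 1 1 -2) = Δ·Π!·Σ² = 2809/306306  (sign +1)
combine: 4πI² = 1521·28/2431·2809/306306 = 5618/34969
take √, sign +1: I = 0.11306920
No selection rule forces the value: the integral is nonzero (none).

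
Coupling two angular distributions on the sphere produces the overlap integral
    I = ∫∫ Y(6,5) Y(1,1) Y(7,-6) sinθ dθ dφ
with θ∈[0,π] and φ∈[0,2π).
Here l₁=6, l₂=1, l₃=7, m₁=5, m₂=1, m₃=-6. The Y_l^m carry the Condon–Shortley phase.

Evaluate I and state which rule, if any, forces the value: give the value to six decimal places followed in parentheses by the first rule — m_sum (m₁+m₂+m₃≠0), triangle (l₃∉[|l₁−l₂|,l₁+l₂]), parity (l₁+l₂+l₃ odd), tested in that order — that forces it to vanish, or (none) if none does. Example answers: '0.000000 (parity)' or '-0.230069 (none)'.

Checks pass: Σm=0; 14 even; l₃=7∈[5,7].
(2·6+1)(2·1+1)(2·7+1) = 585
Δ: 0! 12! 2! / 15! → 1/1365
sum: t=0:+1/518400 = 1/518400
3j²(6 1 7; 0 0 0) = Δ·Π!·Σ² = 7/195  (sign -1)
sum: t=0:+1/79833600 = 1/79833600
3j²(6 1 7; 5 1 -6) = Δ·Π!·Σ² = 2/35  (sign -1)
combine: 4πI² = 585·7/195·2/35 = 6/5
take √, sign +1: I = 0.30901936
No selection rule forces the value: the integral is nonzero (none).

0.309019 (none)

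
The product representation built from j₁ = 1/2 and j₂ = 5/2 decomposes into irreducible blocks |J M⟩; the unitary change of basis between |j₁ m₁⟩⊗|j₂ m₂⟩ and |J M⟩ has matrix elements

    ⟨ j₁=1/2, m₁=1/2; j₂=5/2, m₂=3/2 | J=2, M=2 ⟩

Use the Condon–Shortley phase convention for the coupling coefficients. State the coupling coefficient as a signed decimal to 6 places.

+√(1/6) = +0.408248

j₁+j₂−J=1  J+j₁−j₂=0  J−j₁+j₂=4  j₁+j₂+J+1=6
(j₁±m₁, j₂±m₂, J±M) = (1,0,4,1,4,0)
P² = 96
sum k=0..0:
  [0] +1/24 = 1/24
S = 1/24
C² = P²·S² = 1/6 ; C = +0.408248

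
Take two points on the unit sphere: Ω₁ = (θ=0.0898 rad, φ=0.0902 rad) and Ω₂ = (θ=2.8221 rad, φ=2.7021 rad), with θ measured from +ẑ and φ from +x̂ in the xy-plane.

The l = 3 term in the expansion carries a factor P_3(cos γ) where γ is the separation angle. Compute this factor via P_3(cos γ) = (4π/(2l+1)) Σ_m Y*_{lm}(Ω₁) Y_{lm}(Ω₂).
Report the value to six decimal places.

-0.825996

Term-by-term m-sum for l=3 (normalisation 4π/7 = 1.795196):
  term(m=-3) = +0.000000-0.000004i   from Y*(Ω₁)=+0.000290+0.000080i, Y(Ω₂)=-0.003227-0.012518i
  term(m=-2) = -0.000383-0.000683i   from Y*(Ω₁)=+0.008053+0.001469i, Y(Ω₂)=-0.061061-0.073710i
  term(m=-1) = -0.035253-0.020641i   from Y*(Ω₁)=+0.114298+0.010338i, Y(Ω₂)=-0.322129-0.151453i
  term(m=+0) = -0.388842+0.000000i   from Y*(Ω₁)=+0.728400-0.000000i, Y(Ω₂)=-0.533830+0.000000i
  term(m=+1) = -0.035253+0.020641i   from Y*(Ω₁)=-0.114298+0.010338i, Y(Ω₂)=+0.322129-0.151453i
  term(m=+2) = -0.000383+0.000683i   from Y*(Ω₁)=+0.008053-0.001469i, Y(Ω₂)=-0.061061+0.073710i
  term(m=+3) = +0.000000+0.000004i   from Y*(Ω₁)=-0.000290+0.000080i, Y(Ω₂)=+0.003227-0.012518i
Total Σ_m = -0.460115-0.000000i. Multiply by 1.795196: -0.825996-0.000000i. P_3(cos γ) = -0.825996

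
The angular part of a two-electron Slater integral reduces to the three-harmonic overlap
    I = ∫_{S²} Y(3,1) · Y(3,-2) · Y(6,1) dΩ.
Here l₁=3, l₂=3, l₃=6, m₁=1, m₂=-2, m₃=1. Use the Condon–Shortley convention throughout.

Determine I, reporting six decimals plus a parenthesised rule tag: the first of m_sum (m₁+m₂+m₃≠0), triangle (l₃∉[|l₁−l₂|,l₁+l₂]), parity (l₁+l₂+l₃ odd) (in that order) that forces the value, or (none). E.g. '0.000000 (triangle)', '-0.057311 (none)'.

m-sum 0 ✓  L=12 even ✓  0≤6≤6 ✓
Π(2lᵢ+1) = 7×7×13 = 637
triangle coeff Δ(3,3,6) = 1/12012
Σ_t [0,0]: t=0:+1/1296 = 1/1296
(3j)²=100/3003 [(3 3 6; 0 0 0)], sign=+1
Σ_t [0,0]: t=0:+1/5760 = 1/5760
(3j)²=5/572 [(3 3 6; 1 -2 1)], sign=-1
⇒ 4πI² = 875/4719
I = (-1)√(875/4719/(4π)) = -0.12147142
No selection rule forces the value: the integral is nonzero (none).

-0.121471 (none)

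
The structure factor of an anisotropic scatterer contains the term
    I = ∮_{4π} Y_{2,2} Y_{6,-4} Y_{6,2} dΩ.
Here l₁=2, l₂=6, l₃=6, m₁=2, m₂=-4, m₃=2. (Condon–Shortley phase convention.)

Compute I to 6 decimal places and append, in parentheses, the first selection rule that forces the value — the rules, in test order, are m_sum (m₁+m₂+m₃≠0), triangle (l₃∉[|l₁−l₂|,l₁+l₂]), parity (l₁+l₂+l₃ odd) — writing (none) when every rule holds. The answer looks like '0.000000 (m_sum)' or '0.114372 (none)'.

-0.153870 (none)

m-sum 0 ✓  L=14 even ✓  4≤6≤8 ✓
Π(2lᵢ+1) = 5×13×13 = 845
triangle coeff Δ(2,6,6) = 1/90090
Σ_t [0,2]: t=0:+1/69120 t=1:−1/14400 t=2:+1/69120 = -7/172800
(3j)²=14/715 [(2 6 6; 0 0 0)], sign=-1
Σ_t [0,0]: t=0:+1/322560 = 1/322560
(3j)²=18/1001 [(2 6 6; 2 -4 2)], sign=+1
⇒ 4πI² = 36/121
I = (-1)√(36/121/(4π)) = -0.15386989
No selection rule forces the value: the integral is nonzero (none).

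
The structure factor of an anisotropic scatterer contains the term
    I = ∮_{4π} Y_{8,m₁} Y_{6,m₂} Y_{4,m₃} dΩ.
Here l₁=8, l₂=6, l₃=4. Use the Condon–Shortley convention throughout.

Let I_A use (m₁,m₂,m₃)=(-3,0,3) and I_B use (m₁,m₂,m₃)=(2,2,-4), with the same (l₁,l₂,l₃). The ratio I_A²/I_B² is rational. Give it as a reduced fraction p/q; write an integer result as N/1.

891/560

l's match ⇒ only the (l;m) 3-j factors differ between A and B.
A: triangle coeff Δ(8,6,4) = 1/23279256; Σ_t [5,6]: t=5:−1/10368000 t=6:+1/4147200 = 1/6912000; (3j)²=189/16796 [(8 6 4; -3 0 3)], sign=-1
B: triangle coeff Δ(8,6,4) = 1/23279256; Σ_t [6,6]: t=6:+1/24883200 = 1/24883200; (3j)²=980/138567 [(8 6 4; 2 2 -4)], sign=+1
I_A²/I_B² = (189/16796)/(980/138567) = 891/560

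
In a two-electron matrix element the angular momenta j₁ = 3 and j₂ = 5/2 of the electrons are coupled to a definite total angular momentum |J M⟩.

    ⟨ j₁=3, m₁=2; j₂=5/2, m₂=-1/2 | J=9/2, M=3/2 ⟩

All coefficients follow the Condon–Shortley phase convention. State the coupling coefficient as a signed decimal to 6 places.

+√(169/462) = +0.604815

j₁+j₂−J=1  J+j₁−j₂=5  J−j₁+j₂=4  j₁+j₂+J+1=11
(j₁±m₁, j₂±m₂, J±M) = (5,1,2,3,6,3)
P² = 345600/77
sum k=0..1:
  [0] +1/96 = 1/96
  [1] −1/720 = -1/720
S = 13/1440
C² = P²·S² = 169/462 ; C = +0.604815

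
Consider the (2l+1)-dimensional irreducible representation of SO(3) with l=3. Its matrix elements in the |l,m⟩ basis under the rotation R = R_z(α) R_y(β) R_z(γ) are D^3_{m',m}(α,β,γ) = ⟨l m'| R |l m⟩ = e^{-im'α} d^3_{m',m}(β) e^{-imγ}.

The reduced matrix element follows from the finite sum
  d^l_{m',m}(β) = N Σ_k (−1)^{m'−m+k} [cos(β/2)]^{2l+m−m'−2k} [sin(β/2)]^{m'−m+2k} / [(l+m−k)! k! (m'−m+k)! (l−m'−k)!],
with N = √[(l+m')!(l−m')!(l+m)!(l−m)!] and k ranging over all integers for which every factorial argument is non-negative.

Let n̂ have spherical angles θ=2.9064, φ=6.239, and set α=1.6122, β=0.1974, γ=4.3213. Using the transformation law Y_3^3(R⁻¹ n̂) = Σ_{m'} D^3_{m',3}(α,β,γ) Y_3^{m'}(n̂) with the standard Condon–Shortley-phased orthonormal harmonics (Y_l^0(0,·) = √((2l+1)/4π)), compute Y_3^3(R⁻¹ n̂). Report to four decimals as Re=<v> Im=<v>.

Need the full column D^3_{m',3} for m'=−3..3 at α=1.6122, β=0.1974, γ=4.3213.
cos(β/2)=0.995133, sin(β/2)=0.098540
d^3_{-3,3}: single k=6 term ⇒ +0.000001;  D = -0.000000-0.000001i
d^3_{-2,3}: single k=5 term ⇒ +0.000023;  D = -0.000022+0.000007i
d^3_{-1,3}: single k=4 term ⇒ +0.000362;  D = +0.000126+0.000339i
d^3_{0,3}: single k=3 term ⇒ +0.004217;  D = +0.003888-0.001633i
d^3_{1,3}: single k=2 term ⇒ +0.036880;  D = -0.015673-0.033384i
d^3_{2,3}: single k=1 term ⇒ +0.235556;  D = -0.208900+0.108845i
d^3_{3,3}: single k=0 term ⇒ +0.971152;  D = +0.484012+0.841943i
Y_3^{m'}(θ=2.9064,φ=6.239) and Σ D·Y over m':
  (-0.0000-0.0000i)·(+0.0052+0.0007i)  (-0.0000+0.0000i)·(-0.0538-0.0048i)  (+0.0001+0.0003i)·(+0.2805+0.0124i)  (+0.0039-0.0016i)·(-0.6273+0.0000i)  (-0.0157-0.0334i)·(-0.2805+0.0124i)  (-0.2089+0.1088i)·(-0.0538+0.0048i)  (+0.4840+0.8419i)·(-0.0052+0.0007i)
Y_3^3(R⁻¹ n̂) = +0.009995-0.000624i

Re=0.0100 Im=-0.0006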